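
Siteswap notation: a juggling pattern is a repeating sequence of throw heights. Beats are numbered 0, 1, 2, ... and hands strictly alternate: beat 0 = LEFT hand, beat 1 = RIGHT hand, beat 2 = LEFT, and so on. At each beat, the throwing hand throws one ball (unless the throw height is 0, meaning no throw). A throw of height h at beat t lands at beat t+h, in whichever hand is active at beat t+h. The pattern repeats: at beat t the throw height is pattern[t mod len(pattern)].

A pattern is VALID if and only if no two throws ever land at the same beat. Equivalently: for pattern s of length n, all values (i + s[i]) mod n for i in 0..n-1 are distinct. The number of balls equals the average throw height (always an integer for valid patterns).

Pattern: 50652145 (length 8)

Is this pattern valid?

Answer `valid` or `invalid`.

Answer: invalid

Derivation:
i=0: (i + s[i]) mod n = (0 + 5) mod 8 = 5
i=1: (i + s[i]) mod n = (1 + 0) mod 8 = 1
i=2: (i + s[i]) mod n = (2 + 6) mod 8 = 0
i=3: (i + s[i]) mod n = (3 + 5) mod 8 = 0
i=4: (i + s[i]) mod n = (4 + 2) mod 8 = 6
i=5: (i + s[i]) mod n = (5 + 1) mod 8 = 6
i=6: (i + s[i]) mod n = (6 + 4) mod 8 = 2
i=7: (i + s[i]) mod n = (7 + 5) mod 8 = 4
Residues: [5, 1, 0, 0, 6, 6, 2, 4], distinct: False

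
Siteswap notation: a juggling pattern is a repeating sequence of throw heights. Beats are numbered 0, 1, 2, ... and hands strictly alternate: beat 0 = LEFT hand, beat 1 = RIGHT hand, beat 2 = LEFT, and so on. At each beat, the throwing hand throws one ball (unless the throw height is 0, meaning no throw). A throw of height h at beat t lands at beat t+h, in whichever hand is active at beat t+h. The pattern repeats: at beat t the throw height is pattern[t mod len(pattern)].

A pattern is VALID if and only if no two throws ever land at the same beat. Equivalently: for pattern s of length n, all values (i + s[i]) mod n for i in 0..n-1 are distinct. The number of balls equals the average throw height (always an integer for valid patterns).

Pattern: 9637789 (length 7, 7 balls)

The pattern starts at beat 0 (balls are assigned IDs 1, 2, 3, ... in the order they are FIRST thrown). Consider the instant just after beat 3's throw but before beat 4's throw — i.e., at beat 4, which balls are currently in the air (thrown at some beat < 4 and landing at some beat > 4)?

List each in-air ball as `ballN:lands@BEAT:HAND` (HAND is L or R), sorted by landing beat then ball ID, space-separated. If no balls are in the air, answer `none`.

Answer: ball3:lands@5:R ball2:lands@7:R ball1:lands@9:R ball4:lands@10:L

Derivation:
Beat 0 (L): throw ball1 h=9 -> lands@9:R; in-air after throw: [b1@9:R]
Beat 1 (R): throw ball2 h=6 -> lands@7:R; in-air after throw: [b2@7:R b1@9:R]
Beat 2 (L): throw ball3 h=3 -> lands@5:R; in-air after throw: [b3@5:R b2@7:R b1@9:R]
Beat 3 (R): throw ball4 h=7 -> lands@10:L; in-air after throw: [b3@5:R b2@7:R b1@9:R b4@10:L]
Beat 4 (L): throw ball5 h=7 -> lands@11:R; in-air after throw: [b3@5:R b2@7:R b1@9:R b4@10:L b5@11:R]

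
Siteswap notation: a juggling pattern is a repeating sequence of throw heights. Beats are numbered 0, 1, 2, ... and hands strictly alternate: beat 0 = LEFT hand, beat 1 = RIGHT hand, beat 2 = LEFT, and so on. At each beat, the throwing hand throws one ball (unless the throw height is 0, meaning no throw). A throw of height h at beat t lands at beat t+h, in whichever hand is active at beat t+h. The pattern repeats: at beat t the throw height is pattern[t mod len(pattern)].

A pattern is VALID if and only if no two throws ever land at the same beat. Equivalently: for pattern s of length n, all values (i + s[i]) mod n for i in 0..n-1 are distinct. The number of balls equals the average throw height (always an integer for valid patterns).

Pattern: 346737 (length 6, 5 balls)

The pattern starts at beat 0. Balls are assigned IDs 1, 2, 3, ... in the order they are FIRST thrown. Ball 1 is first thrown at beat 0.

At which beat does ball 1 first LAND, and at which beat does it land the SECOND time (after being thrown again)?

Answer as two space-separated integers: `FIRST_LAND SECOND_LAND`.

Beat 0 (L): throw ball1 h=3 -> lands@3:R; in-air after throw: [b1@3:R]
Beat 1 (R): throw ball2 h=4 -> lands@5:R; in-air after throw: [b1@3:R b2@5:R]
Beat 2 (L): throw ball3 h=6 -> lands@8:L; in-air after throw: [b1@3:R b2@5:R b3@8:L]
Beat 3 (R): throw ball1 h=7 -> lands@10:L; in-air after throw: [b2@5:R b3@8:L b1@10:L]
Beat 4 (L): throw ball4 h=3 -> lands@7:R; in-air after throw: [b2@5:R b4@7:R b3@8:L b1@10:L]
Beat 5 (R): throw ball2 h=7 -> lands@12:L; in-air after throw: [b4@7:R b3@8:L b1@10:L b2@12:L]
Beat 6 (L): throw ball5 h=3 -> lands@9:R; in-air after throw: [b4@7:R b3@8:L b5@9:R b1@10:L b2@12:L]
Beat 7 (R): throw ball4 h=4 -> lands@11:R; in-air after throw: [b3@8:L b5@9:R b1@10:L b4@11:R b2@12:L]
Beat 8 (L): throw ball3 h=6 -> lands@14:L; in-air after throw: [b5@9:R b1@10:L b4@11:R b2@12:L b3@14:L]
Beat 9 (R): throw ball5 h=7 -> lands@16:L; in-air after throw: [b1@10:L b4@11:R b2@12:L b3@14:L b5@16:L]
Beat 10 (L): throw ball1 h=3 -> lands@13:R; in-air after throw: [b4@11:R b2@12:L b1@13:R b3@14:L b5@16:L]
Ball 1: thrown@0 h=3 -> first land @3; rethrown@3 h=7 -> second land @10

Answer: 3 10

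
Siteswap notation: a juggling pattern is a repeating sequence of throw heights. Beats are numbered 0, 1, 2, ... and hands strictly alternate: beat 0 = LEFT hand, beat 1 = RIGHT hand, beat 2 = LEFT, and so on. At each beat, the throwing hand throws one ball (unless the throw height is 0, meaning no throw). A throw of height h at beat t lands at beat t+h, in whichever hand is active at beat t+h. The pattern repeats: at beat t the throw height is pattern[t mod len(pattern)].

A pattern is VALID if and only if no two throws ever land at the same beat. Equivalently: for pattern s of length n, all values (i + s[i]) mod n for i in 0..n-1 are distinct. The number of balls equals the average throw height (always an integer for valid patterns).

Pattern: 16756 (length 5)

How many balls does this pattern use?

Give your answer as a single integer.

Answer: 5

Derivation:
Pattern = [1, 6, 7, 5, 6], length n = 5
  position 0: throw height = 1, running sum = 1
  position 1: throw height = 6, running sum = 7
  position 2: throw height = 7, running sum = 14
  position 3: throw height = 5, running sum = 19
  position 4: throw height = 6, running sum = 25
Total sum = 25; balls = sum / n = 25 / 5 = 5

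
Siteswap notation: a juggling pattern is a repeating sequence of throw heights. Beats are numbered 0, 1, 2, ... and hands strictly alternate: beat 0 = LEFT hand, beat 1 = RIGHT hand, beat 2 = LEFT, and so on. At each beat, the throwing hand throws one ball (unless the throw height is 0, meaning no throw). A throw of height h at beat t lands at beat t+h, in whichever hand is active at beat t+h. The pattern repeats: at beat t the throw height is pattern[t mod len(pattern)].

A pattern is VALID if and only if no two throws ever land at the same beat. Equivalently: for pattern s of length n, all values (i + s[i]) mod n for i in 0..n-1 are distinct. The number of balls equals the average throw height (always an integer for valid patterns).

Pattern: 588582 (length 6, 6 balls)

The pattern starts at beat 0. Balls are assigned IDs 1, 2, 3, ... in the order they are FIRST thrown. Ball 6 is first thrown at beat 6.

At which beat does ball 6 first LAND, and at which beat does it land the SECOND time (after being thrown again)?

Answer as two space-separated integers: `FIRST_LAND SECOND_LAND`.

Beat 0 (L): throw ball1 h=5 -> lands@5:R; in-air after throw: [b1@5:R]
Beat 1 (R): throw ball2 h=8 -> lands@9:R; in-air after throw: [b1@5:R b2@9:R]
Beat 2 (L): throw ball3 h=8 -> lands@10:L; in-air after throw: [b1@5:R b2@9:R b3@10:L]
Beat 3 (R): throw ball4 h=5 -> lands@8:L; in-air after throw: [b1@5:R b4@8:L b2@9:R b3@10:L]
Beat 4 (L): throw ball5 h=8 -> lands@12:L; in-air after throw: [b1@5:R b4@8:L b2@9:R b3@10:L b5@12:L]
Beat 5 (R): throw ball1 h=2 -> lands@7:R; in-air after throw: [b1@7:R b4@8:L b2@9:R b3@10:L b5@12:L]
Beat 6 (L): throw ball6 h=5 -> lands@11:R; in-air after throw: [b1@7:R b4@8:L b2@9:R b3@10:L b6@11:R b5@12:L]
Beat 7 (R): throw ball1 h=8 -> lands@15:R; in-air after throw: [b4@8:L b2@9:R b3@10:L b6@11:R b5@12:L b1@15:R]
Beat 8 (L): throw ball4 h=8 -> lands@16:L; in-air after throw: [b2@9:R b3@10:L b6@11:R b5@12:L b1@15:R b4@16:L]
Beat 9 (R): throw ball2 h=5 -> lands@14:L; in-air after throw: [b3@10:L b6@11:R b5@12:L b2@14:L b1@15:R b4@16:L]
Beat 10 (L): throw ball3 h=8 -> lands@18:L; in-air after throw: [b6@11:R b5@12:L b2@14:L b1@15:R b4@16:L b3@18:L]
Beat 11 (R): throw ball6 h=2 -> lands@13:R; in-air after throw: [b5@12:L b6@13:R b2@14:L b1@15:R b4@16:L b3@18:L]
Beat 12 (L): throw ball5 h=5 -> lands@17:R; in-air after throw: [b6@13:R b2@14:L b1@15:R b4@16:L b5@17:R b3@18:L]
Beat 13 (R): throw ball6 h=8 -> lands@21:R; in-air after throw: [b2@14:L b1@15:R b4@16:L b5@17:R b3@18:L b6@21:R]
Ball 6: thrown@6 h=5 -> first land @11; rethrown@11 h=2 -> second land @13

Answer: 11 13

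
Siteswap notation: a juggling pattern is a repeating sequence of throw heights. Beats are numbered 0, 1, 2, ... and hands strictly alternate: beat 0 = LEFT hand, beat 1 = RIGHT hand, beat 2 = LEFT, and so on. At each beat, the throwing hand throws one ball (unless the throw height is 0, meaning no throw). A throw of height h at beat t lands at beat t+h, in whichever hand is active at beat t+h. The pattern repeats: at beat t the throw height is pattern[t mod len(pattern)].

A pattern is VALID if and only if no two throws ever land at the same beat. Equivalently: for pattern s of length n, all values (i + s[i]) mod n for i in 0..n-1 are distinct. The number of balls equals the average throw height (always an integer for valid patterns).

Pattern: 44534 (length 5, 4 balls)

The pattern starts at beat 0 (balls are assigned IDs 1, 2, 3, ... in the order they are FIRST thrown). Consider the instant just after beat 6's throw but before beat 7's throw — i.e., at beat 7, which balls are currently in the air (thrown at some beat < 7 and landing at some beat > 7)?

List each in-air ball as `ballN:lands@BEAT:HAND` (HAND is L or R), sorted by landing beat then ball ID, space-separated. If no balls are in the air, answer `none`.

Answer: ball1:lands@8:L ball2:lands@9:R ball4:lands@10:L

Derivation:
Beat 0 (L): throw ball1 h=4 -> lands@4:L; in-air after throw: [b1@4:L]
Beat 1 (R): throw ball2 h=4 -> lands@5:R; in-air after throw: [b1@4:L b2@5:R]
Beat 2 (L): throw ball3 h=5 -> lands@7:R; in-air after throw: [b1@4:L b2@5:R b3@7:R]
Beat 3 (R): throw ball4 h=3 -> lands@6:L; in-air after throw: [b1@4:L b2@5:R b4@6:L b3@7:R]
Beat 4 (L): throw ball1 h=4 -> lands@8:L; in-air after throw: [b2@5:R b4@6:L b3@7:R b1@8:L]
Beat 5 (R): throw ball2 h=4 -> lands@9:R; in-air after throw: [b4@6:L b3@7:R b1@8:L b2@9:R]
Beat 6 (L): throw ball4 h=4 -> lands@10:L; in-air after throw: [b3@7:R b1@8:L b2@9:R b4@10:L]
Beat 7 (R): throw ball3 h=5 -> lands@12:L; in-air after throw: [b1@8:L b2@9:R b4@10:L b3@12:L]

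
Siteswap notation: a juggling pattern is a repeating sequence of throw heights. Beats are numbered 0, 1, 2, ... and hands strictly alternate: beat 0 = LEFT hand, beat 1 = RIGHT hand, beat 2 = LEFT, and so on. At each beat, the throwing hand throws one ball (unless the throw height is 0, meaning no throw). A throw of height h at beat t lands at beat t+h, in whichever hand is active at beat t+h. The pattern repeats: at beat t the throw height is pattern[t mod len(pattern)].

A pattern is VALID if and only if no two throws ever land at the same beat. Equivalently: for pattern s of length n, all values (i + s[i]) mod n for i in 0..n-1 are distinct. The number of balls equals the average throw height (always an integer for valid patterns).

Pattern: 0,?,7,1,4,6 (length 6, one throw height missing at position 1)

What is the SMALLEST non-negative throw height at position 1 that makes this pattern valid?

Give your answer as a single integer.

i=0: (0 + 0) mod 6 = 0
i=1: s[i]=? (unknown)
i=2: (2 + 7) mod 6 = 3
i=3: (3 + 1) mod 6 = 4
i=4: (4 + 4) mod 6 = 2
i=5: (5 + 6) mod 6 = 5
Known residues: [0, 2, 3, 4, 5]; need a permutation of 0..5, so missing residue r = 1
Need (1 + s) mod 6 = 1; smallest s = (1 - 1) mod 6 = 0

Answer: 0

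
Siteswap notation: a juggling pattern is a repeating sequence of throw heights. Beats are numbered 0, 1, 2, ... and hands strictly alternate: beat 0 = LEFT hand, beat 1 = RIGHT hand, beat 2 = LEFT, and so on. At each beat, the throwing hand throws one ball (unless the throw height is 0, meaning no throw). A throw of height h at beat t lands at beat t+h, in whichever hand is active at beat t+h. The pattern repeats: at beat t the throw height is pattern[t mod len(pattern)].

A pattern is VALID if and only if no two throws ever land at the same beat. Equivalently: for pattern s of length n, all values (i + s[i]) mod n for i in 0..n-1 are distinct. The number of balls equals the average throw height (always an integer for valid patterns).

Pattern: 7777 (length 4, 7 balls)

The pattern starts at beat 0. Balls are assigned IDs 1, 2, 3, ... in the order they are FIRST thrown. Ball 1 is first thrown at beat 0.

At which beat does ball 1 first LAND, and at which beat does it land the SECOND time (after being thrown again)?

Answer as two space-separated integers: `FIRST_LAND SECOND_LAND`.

Beat 0 (L): throw ball1 h=7 -> lands@7:R; in-air after throw: [b1@7:R]
Beat 1 (R): throw ball2 h=7 -> lands@8:L; in-air after throw: [b1@7:R b2@8:L]
Beat 2 (L): throw ball3 h=7 -> lands@9:R; in-air after throw: [b1@7:R b2@8:L b3@9:R]
Beat 3 (R): throw ball4 h=7 -> lands@10:L; in-air after throw: [b1@7:R b2@8:L b3@9:R b4@10:L]
Beat 4 (L): throw ball5 h=7 -> lands@11:R; in-air after throw: [b1@7:R b2@8:L b3@9:R b4@10:L b5@11:R]
Beat 5 (R): throw ball6 h=7 -> lands@12:L; in-air after throw: [b1@7:R b2@8:L b3@9:R b4@10:L b5@11:R b6@12:L]
Beat 6 (L): throw ball7 h=7 -> lands@13:R; in-air after throw: [b1@7:R b2@8:L b3@9:R b4@10:L b5@11:R b6@12:L b7@13:R]
Beat 7 (R): throw ball1 h=7 -> lands@14:L; in-air after throw: [b2@8:L b3@9:R b4@10:L b5@11:R b6@12:L b7@13:R b1@14:L]
Beat 8 (L): throw ball2 h=7 -> lands@15:R; in-air after throw: [b3@9:R b4@10:L b5@11:R b6@12:L b7@13:R b1@14:L b2@15:R]
Beat 9 (R): throw ball3 h=7 -> lands@16:L; in-air after throw: [b4@10:L b5@11:R b6@12:L b7@13:R b1@14:L b2@15:R b3@16:L]
Beat 10 (L): throw ball4 h=7 -> lands@17:R; in-air after throw: [b5@11:R b6@12:L b7@13:R b1@14:L b2@15:R b3@16:L b4@17:R]
Beat 11 (R): throw ball5 h=7 -> lands@18:L; in-air after throw: [b6@12:L b7@13:R b1@14:L b2@15:R b3@16:L b4@17:R b5@18:L]
Beat 12 (L): throw ball6 h=7 -> lands@19:R; in-air after throw: [b7@13:R b1@14:L b2@15:R b3@16:L b4@17:R b5@18:L b6@19:R]
Beat 13 (R): throw ball7 h=7 -> lands@20:L; in-air after throw: [b1@14:L b2@15:R b3@16:L b4@17:R b5@18:L b6@19:R b7@20:L]
Beat 14 (L): throw ball1 h=7 -> lands@21:R; in-air after throw: [b2@15:R b3@16:L b4@17:R b5@18:L b6@19:R b7@20:L b1@21:R]
Ball 1: thrown@0 h=7 -> first land @7; rethrown@7 h=7 -> second land @14

Answer: 7 14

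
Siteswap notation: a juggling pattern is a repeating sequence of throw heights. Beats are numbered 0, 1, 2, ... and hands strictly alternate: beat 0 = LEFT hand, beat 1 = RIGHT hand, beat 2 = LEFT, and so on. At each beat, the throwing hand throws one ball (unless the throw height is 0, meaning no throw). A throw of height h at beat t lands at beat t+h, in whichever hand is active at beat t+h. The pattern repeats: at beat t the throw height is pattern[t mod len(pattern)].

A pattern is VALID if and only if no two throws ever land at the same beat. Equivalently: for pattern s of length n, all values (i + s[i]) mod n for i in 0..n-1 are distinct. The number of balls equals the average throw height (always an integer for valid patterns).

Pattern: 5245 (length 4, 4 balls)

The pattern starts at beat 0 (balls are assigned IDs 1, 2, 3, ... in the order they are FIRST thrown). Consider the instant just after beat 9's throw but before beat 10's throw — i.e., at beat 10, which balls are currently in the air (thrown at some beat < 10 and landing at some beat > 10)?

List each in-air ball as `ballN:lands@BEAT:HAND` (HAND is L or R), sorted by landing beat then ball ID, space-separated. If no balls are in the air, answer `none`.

Beat 0 (L): throw ball1 h=5 -> lands@5:R; in-air after throw: [b1@5:R]
Beat 1 (R): throw ball2 h=2 -> lands@3:R; in-air after throw: [b2@3:R b1@5:R]
Beat 2 (L): throw ball3 h=4 -> lands@6:L; in-air after throw: [b2@3:R b1@5:R b3@6:L]
Beat 3 (R): throw ball2 h=5 -> lands@8:L; in-air after throw: [b1@5:R b3@6:L b2@8:L]
Beat 4 (L): throw ball4 h=5 -> lands@9:R; in-air after throw: [b1@5:R b3@6:L b2@8:L b4@9:R]
Beat 5 (R): throw ball1 h=2 -> lands@7:R; in-air after throw: [b3@6:L b1@7:R b2@8:L b4@9:R]
Beat 6 (L): throw ball3 h=4 -> lands@10:L; in-air after throw: [b1@7:R b2@8:L b4@9:R b3@10:L]
Beat 7 (R): throw ball1 h=5 -> lands@12:L; in-air after throw: [b2@8:L b4@9:R b3@10:L b1@12:L]
Beat 8 (L): throw ball2 h=5 -> lands@13:R; in-air after throw: [b4@9:R b3@10:L b1@12:L b2@13:R]
Beat 9 (R): throw ball4 h=2 -> lands@11:R; in-air after throw: [b3@10:L b4@11:R b1@12:L b2@13:R]
Beat 10 (L): throw ball3 h=4 -> lands@14:L; in-air after throw: [b4@11:R b1@12:L b2@13:R b3@14:L]

Answer: ball4:lands@11:R ball1:lands@12:L ball2:lands@13:R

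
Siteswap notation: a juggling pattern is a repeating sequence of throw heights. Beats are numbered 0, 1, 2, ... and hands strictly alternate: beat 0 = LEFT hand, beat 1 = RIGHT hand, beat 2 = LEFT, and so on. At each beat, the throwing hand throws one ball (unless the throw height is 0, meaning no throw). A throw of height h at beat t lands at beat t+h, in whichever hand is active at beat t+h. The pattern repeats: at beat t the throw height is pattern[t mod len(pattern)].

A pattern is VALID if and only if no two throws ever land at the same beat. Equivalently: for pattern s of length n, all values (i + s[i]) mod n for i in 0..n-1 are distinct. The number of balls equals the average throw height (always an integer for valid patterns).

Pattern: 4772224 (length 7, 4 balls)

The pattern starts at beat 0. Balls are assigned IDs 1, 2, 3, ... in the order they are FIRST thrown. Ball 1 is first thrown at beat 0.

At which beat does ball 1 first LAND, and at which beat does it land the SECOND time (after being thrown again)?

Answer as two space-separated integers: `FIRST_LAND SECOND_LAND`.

Beat 0 (L): throw ball1 h=4 -> lands@4:L; in-air after throw: [b1@4:L]
Beat 1 (R): throw ball2 h=7 -> lands@8:L; in-air after throw: [b1@4:L b2@8:L]
Beat 2 (L): throw ball3 h=7 -> lands@9:R; in-air after throw: [b1@4:L b2@8:L b3@9:R]
Beat 3 (R): throw ball4 h=2 -> lands@5:R; in-air after throw: [b1@4:L b4@5:R b2@8:L b3@9:R]
Beat 4 (L): throw ball1 h=2 -> lands@6:L; in-air after throw: [b4@5:R b1@6:L b2@8:L b3@9:R]
Beat 5 (R): throw ball4 h=2 -> lands@7:R; in-air after throw: [b1@6:L b4@7:R b2@8:L b3@9:R]
Beat 6 (L): throw ball1 h=4 -> lands@10:L; in-air after throw: [b4@7:R b2@8:L b3@9:R b1@10:L]
Ball 1: thrown@0 h=4 -> first land @4; rethrown@4 h=2 -> second land @6

Answer: 4 6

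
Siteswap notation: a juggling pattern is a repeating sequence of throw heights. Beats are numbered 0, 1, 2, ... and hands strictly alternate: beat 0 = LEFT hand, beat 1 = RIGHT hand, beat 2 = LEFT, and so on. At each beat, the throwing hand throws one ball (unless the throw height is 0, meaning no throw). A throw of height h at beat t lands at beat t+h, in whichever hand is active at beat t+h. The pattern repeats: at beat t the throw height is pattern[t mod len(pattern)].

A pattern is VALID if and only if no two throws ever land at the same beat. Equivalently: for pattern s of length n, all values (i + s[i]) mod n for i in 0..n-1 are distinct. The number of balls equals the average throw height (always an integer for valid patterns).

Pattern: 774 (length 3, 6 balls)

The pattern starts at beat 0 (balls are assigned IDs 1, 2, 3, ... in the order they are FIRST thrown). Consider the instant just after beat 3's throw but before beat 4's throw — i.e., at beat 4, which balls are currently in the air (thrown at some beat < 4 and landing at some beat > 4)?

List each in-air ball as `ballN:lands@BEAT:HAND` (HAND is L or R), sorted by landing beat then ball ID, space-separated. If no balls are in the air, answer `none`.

Beat 0 (L): throw ball1 h=7 -> lands@7:R; in-air after throw: [b1@7:R]
Beat 1 (R): throw ball2 h=7 -> lands@8:L; in-air after throw: [b1@7:R b2@8:L]
Beat 2 (L): throw ball3 h=4 -> lands@6:L; in-air after throw: [b3@6:L b1@7:R b2@8:L]
Beat 3 (R): throw ball4 h=7 -> lands@10:L; in-air after throw: [b3@6:L b1@7:R b2@8:L b4@10:L]
Beat 4 (L): throw ball5 h=7 -> lands@11:R; in-air after throw: [b3@6:L b1@7:R b2@8:L b4@10:L b5@11:R]

Answer: ball3:lands@6:L ball1:lands@7:R ball2:lands@8:L ball4:lands@10:L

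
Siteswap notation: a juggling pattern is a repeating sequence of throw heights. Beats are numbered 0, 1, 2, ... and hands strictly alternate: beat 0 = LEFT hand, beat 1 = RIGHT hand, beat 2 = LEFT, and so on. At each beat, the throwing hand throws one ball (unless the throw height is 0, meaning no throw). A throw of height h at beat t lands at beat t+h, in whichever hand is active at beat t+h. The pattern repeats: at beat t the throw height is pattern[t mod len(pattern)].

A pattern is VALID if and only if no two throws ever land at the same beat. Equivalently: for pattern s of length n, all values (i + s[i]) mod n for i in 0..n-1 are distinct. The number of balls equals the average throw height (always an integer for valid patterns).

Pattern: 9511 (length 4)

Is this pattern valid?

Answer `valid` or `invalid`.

i=0: (i + s[i]) mod n = (0 + 9) mod 4 = 1
i=1: (i + s[i]) mod n = (1 + 5) mod 4 = 2
i=2: (i + s[i]) mod n = (2 + 1) mod 4 = 3
i=3: (i + s[i]) mod n = (3 + 1) mod 4 = 0
Residues: [1, 2, 3, 0], distinct: True

Answer: valid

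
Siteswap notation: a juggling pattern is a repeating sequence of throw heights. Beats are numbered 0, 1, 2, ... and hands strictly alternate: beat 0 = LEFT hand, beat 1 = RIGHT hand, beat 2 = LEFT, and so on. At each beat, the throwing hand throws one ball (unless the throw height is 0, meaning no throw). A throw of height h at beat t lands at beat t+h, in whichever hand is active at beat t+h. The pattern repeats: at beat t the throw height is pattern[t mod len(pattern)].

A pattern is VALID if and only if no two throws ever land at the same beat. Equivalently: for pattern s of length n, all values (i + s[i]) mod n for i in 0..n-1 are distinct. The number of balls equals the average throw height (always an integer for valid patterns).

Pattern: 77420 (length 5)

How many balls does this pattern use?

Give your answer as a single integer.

Pattern = [7, 7, 4, 2, 0], length n = 5
  position 0: throw height = 7, running sum = 7
  position 1: throw height = 7, running sum = 14
  position 2: throw height = 4, running sum = 18
  position 3: throw height = 2, running sum = 20
  position 4: throw height = 0, running sum = 20
Total sum = 20; balls = sum / n = 20 / 5 = 4

Answer: 4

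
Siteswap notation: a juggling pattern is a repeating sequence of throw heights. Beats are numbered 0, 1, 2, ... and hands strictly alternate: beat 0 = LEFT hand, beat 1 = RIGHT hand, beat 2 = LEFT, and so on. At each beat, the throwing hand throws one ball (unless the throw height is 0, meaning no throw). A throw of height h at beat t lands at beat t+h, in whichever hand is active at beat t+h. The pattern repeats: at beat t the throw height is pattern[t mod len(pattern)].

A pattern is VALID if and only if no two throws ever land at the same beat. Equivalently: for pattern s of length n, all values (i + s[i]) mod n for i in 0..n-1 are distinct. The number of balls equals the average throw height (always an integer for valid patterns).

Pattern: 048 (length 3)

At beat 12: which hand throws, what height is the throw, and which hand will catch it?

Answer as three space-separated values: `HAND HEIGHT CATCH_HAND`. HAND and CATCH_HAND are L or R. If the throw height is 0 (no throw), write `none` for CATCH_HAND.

Beat 12: 12 mod 2 = 0, so hand = L
Throw height = pattern[12 mod 3] = pattern[0] = 0

Answer: L 0 none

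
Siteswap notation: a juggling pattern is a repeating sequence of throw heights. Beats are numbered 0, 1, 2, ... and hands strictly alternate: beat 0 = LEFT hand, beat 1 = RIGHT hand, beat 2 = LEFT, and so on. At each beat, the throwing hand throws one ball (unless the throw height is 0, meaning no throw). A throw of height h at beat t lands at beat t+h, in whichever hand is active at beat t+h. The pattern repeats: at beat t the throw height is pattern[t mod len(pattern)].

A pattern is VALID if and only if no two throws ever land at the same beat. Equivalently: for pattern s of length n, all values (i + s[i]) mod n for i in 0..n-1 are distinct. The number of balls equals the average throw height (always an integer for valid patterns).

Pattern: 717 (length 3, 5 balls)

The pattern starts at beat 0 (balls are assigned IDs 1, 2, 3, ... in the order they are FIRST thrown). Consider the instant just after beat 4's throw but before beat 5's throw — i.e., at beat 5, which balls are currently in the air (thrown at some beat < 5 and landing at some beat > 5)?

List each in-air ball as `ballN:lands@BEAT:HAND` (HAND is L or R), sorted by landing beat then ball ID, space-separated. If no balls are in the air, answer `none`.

Answer: ball1:lands@7:R ball2:lands@9:R ball3:lands@10:L

Derivation:
Beat 0 (L): throw ball1 h=7 -> lands@7:R; in-air after throw: [b1@7:R]
Beat 1 (R): throw ball2 h=1 -> lands@2:L; in-air after throw: [b2@2:L b1@7:R]
Beat 2 (L): throw ball2 h=7 -> lands@9:R; in-air after throw: [b1@7:R b2@9:R]
Beat 3 (R): throw ball3 h=7 -> lands@10:L; in-air after throw: [b1@7:R b2@9:R b3@10:L]
Beat 4 (L): throw ball4 h=1 -> lands@5:R; in-air after throw: [b4@5:R b1@7:R b2@9:R b3@10:L]
Beat 5 (R): throw ball4 h=7 -> lands@12:L; in-air after throw: [b1@7:R b2@9:R b3@10:L b4@12:L]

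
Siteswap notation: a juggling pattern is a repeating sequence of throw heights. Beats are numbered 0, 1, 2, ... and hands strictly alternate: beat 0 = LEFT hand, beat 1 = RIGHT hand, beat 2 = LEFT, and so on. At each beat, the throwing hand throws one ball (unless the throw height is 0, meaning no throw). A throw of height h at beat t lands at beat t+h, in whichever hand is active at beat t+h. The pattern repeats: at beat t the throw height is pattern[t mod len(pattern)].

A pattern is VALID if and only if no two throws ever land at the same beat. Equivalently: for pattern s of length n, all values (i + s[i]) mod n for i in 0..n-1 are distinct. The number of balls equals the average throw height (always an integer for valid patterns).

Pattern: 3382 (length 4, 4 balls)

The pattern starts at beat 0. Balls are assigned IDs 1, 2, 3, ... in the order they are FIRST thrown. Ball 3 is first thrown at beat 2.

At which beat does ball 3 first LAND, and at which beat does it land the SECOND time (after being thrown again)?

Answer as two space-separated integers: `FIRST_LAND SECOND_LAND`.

Answer: 10 18

Derivation:
Beat 0 (L): throw ball1 h=3 -> lands@3:R; in-air after throw: [b1@3:R]
Beat 1 (R): throw ball2 h=3 -> lands@4:L; in-air after throw: [b1@3:R b2@4:L]
Beat 2 (L): throw ball3 h=8 -> lands@10:L; in-air after throw: [b1@3:R b2@4:L b3@10:L]
Beat 3 (R): throw ball1 h=2 -> lands@5:R; in-air after throw: [b2@4:L b1@5:R b3@10:L]
Beat 4 (L): throw ball2 h=3 -> lands@7:R; in-air after throw: [b1@5:R b2@7:R b3@10:L]
Beat 5 (R): throw ball1 h=3 -> lands@8:L; in-air after throw: [b2@7:R b1@8:L b3@10:L]
Beat 6 (L): throw ball4 h=8 -> lands@14:L; in-air after throw: [b2@7:R b1@8:L b3@10:L b4@14:L]
Beat 7 (R): throw ball2 h=2 -> lands@9:R; in-air after throw: [b1@8:L b2@9:R b3@10:L b4@14:L]
Beat 8 (L): throw ball1 h=3 -> lands@11:R; in-air after throw: [b2@9:R b3@10:L b1@11:R b4@14:L]
Beat 9 (R): throw ball2 h=3 -> lands@12:L; in-air after throw: [b3@10:L b1@11:R b2@12:L b4@14:L]
Beat 10 (L): throw ball3 h=8 -> lands@18:L; in-air after throw: [b1@11:R b2@12:L b4@14:L b3@18:L]
Beat 11 (R): throw ball1 h=2 -> lands@13:R; in-air after throw: [b2@12:L b1@13:R b4@14:L b3@18:L]
Beat 12 (L): throw ball2 h=3 -> lands@15:R; in-air after throw: [b1@13:R b4@14:L b2@15:R b3@18:L]
Beat 13 (R): throw ball1 h=3 -> lands@16:L; in-air after throw: [b4@14:L b2@15:R b1@16:L b3@18:L]
Beat 14 (L): throw ball4 h=8 -> lands@22:L; in-air after throw: [b2@15:R b1@16:L b3@18:L b4@22:L]
Beat 15 (R): throw ball2 h=2 -> lands@17:R; in-air after throw: [b1@16:L b2@17:R b3@18:L b4@22:L]
Beat 16 (L): throw ball1 h=3 -> lands@19:R; in-air after throw: [b2@17:R b3@18:L b1@19:R b4@22:L]
Ball 3: thrown@2 h=8 -> first land @10; rethrown@10 h=8 -> second land @18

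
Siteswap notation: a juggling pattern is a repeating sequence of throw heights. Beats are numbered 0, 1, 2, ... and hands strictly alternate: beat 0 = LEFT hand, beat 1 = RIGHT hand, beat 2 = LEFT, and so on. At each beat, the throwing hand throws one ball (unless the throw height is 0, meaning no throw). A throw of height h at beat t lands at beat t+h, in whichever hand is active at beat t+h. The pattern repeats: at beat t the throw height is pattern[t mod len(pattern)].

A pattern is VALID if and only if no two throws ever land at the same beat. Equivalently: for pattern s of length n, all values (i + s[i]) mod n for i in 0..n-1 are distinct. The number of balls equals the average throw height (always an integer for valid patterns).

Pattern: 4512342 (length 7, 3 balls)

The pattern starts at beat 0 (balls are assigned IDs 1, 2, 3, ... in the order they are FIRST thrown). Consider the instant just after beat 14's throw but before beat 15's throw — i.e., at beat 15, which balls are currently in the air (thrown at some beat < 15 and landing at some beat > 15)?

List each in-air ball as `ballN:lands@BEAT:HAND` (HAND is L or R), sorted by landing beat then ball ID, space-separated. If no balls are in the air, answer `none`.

Answer: ball3:lands@16:L ball1:lands@18:L

Derivation:
Beat 0 (L): throw ball1 h=4 -> lands@4:L; in-air after throw: [b1@4:L]
Beat 1 (R): throw ball2 h=5 -> lands@6:L; in-air after throw: [b1@4:L b2@6:L]
Beat 2 (L): throw ball3 h=1 -> lands@3:R; in-air after throw: [b3@3:R b1@4:L b2@6:L]
Beat 3 (R): throw ball3 h=2 -> lands@5:R; in-air after throw: [b1@4:L b3@5:R b2@6:L]
Beat 4 (L): throw ball1 h=3 -> lands@7:R; in-air after throw: [b3@5:R b2@6:L b1@7:R]
Beat 5 (R): throw ball3 h=4 -> lands@9:R; in-air after throw: [b2@6:L b1@7:R b3@9:R]
Beat 6 (L): throw ball2 h=2 -> lands@8:L; in-air after throw: [b1@7:R b2@8:L b3@9:R]
Beat 7 (R): throw ball1 h=4 -> lands@11:R; in-air after throw: [b2@8:L b3@9:R b1@11:R]
Beat 8 (L): throw ball2 h=5 -> lands@13:R; in-air after throw: [b3@9:R b1@11:R b2@13:R]
Beat 9 (R): throw ball3 h=1 -> lands@10:L; in-air after throw: [b3@10:L b1@11:R b2@13:R]
Beat 10 (L): throw ball3 h=2 -> lands@12:L; in-air after throw: [b1@11:R b3@12:L b2@13:R]
Beat 11 (R): throw ball1 h=3 -> lands@14:L; in-air after throw: [b3@12:L b2@13:R b1@14:L]
Beat 12 (L): throw ball3 h=4 -> lands@16:L; in-air after throw: [b2@13:R b1@14:L b3@16:L]
Beat 13 (R): throw ball2 h=2 -> lands@15:R; in-air after throw: [b1@14:L b2@15:R b3@16:L]
Beat 14 (L): throw ball1 h=4 -> lands@18:L; in-air after throw: [b2@15:R b3@16:L b1@18:L]
Beat 15 (R): throw ball2 h=5 -> lands@20:L; in-air after throw: [b3@16:L b1@18:L b2@20:L]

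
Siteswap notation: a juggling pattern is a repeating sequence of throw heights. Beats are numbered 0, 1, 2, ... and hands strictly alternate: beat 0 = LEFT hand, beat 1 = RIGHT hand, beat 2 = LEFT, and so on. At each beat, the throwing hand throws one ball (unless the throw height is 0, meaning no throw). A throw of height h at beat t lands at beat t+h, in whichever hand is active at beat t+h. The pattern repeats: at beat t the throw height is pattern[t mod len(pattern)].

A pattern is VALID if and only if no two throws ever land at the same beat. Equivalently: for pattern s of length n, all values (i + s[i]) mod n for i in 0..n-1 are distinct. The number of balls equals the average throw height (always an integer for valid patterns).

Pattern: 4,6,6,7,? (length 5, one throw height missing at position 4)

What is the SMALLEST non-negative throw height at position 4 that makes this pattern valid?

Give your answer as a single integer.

i=0: (0 + 4) mod 5 = 4
i=1: (1 + 6) mod 5 = 2
i=2: (2 + 6) mod 5 = 3
i=3: (3 + 7) mod 5 = 0
i=4: s[i]=? (unknown)
Known residues: [0, 2, 3, 4]; need a permutation of 0..4, so missing residue r = 1
Need (4 + s) mod 5 = 1; smallest s = (1 - 4) mod 5 = 2

Answer: 2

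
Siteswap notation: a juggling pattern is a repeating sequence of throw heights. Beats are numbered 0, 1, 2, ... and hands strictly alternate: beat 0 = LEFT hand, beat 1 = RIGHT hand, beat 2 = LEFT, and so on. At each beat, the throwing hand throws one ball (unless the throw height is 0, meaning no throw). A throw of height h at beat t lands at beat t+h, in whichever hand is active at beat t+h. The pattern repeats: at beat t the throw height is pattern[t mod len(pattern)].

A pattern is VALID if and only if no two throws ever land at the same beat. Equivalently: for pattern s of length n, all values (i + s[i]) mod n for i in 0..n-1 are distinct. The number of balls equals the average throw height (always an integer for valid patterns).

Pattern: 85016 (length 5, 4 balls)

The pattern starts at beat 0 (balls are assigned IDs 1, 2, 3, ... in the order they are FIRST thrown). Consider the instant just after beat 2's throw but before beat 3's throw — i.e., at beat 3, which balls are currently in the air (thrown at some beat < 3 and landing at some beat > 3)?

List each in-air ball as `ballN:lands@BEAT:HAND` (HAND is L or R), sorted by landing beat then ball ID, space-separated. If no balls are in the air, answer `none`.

Answer: ball2:lands@6:L ball1:lands@8:L

Derivation:
Beat 0 (L): throw ball1 h=8 -> lands@8:L; in-air after throw: [b1@8:L]
Beat 1 (R): throw ball2 h=5 -> lands@6:L; in-air after throw: [b2@6:L b1@8:L]
Beat 3 (R): throw ball3 h=1 -> lands@4:L; in-air after throw: [b3@4:L b2@6:L b1@8:L]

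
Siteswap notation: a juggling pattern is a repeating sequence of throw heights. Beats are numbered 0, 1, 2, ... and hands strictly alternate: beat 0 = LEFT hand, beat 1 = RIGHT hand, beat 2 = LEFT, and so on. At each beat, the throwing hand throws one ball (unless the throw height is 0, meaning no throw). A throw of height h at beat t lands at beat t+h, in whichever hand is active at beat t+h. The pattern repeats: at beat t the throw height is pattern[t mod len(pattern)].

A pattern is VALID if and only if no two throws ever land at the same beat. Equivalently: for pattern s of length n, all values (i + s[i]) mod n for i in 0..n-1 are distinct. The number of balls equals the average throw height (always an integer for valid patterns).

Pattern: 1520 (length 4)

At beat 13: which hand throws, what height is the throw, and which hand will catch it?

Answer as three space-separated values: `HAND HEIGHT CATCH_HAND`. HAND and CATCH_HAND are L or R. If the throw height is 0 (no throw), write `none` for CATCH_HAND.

Answer: R 5 L

Derivation:
Beat 13: 13 mod 2 = 1, so hand = R
Throw height = pattern[13 mod 4] = pattern[1] = 5
Lands at beat 13+5=18, 18 mod 2 = 0, so catch hand = L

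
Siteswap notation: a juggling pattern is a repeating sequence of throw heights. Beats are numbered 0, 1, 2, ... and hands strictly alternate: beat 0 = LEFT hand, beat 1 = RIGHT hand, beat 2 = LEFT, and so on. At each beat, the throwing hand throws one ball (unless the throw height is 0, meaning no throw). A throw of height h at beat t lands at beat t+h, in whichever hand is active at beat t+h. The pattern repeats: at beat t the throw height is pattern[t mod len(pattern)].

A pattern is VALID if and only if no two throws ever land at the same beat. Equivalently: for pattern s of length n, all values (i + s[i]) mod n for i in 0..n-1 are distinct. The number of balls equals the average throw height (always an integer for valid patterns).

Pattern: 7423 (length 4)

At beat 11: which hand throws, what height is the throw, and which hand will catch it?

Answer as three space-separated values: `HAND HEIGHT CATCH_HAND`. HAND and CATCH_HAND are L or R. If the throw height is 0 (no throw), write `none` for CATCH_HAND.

Beat 11: 11 mod 2 = 1, so hand = R
Throw height = pattern[11 mod 4] = pattern[3] = 3
Lands at beat 11+3=14, 14 mod 2 = 0, so catch hand = L

Answer: R 3 L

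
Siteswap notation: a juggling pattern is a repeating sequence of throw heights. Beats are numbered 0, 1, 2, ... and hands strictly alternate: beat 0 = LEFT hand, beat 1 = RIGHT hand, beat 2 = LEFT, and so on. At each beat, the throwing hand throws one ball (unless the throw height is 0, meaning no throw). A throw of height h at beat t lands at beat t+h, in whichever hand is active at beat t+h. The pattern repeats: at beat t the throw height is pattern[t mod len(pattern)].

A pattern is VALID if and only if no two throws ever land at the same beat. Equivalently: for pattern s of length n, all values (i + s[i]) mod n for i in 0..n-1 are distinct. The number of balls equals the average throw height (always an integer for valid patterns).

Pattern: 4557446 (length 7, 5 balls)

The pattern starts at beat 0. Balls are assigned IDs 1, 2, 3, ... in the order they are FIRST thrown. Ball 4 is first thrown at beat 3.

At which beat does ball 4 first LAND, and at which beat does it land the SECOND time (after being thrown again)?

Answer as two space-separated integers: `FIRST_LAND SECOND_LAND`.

Answer: 10 17

Derivation:
Beat 0 (L): throw ball1 h=4 -> lands@4:L; in-air after throw: [b1@4:L]
Beat 1 (R): throw ball2 h=5 -> lands@6:L; in-air after throw: [b1@4:L b2@6:L]
Beat 2 (L): throw ball3 h=5 -> lands@7:R; in-air after throw: [b1@4:L b2@6:L b3@7:R]
Beat 3 (R): throw ball4 h=7 -> lands@10:L; in-air after throw: [b1@4:L b2@6:L b3@7:R b4@10:L]
Beat 4 (L): throw ball1 h=4 -> lands@8:L; in-air after throw: [b2@6:L b3@7:R b1@8:L b4@10:L]
Beat 5 (R): throw ball5 h=4 -> lands@9:R; in-air after throw: [b2@6:L b3@7:R b1@8:L b5@9:R b4@10:L]
Beat 6 (L): throw ball2 h=6 -> lands@12:L; in-air after throw: [b3@7:R b1@8:L b5@9:R b4@10:L b2@12:L]
Beat 7 (R): throw ball3 h=4 -> lands@11:R; in-air after throw: [b1@8:L b5@9:R b4@10:L b3@11:R b2@12:L]
Beat 8 (L): throw ball1 h=5 -> lands@13:R; in-air after throw: [b5@9:R b4@10:L b3@11:R b2@12:L b1@13:R]
Beat 9 (R): throw ball5 h=5 -> lands@14:L; in-air after throw: [b4@10:L b3@11:R b2@12:L b1@13:R b5@14:L]
Beat 10 (L): throw ball4 h=7 -> lands@17:R; in-air after throw: [b3@11:R b2@12:L b1@13:R b5@14:L b4@17:R]
Beat 11 (R): throw ball3 h=4 -> lands@15:R; in-air after throw: [b2@12:L b1@13:R b5@14:L b3@15:R b4@17:R]
Beat 12 (L): throw ball2 h=4 -> lands@16:L; in-air after throw: [b1@13:R b5@14:L b3@15:R b2@16:L b4@17:R]
Beat 13 (R): throw ball1 h=6 -> lands@19:R; in-air after throw: [b5@14:L b3@15:R b2@16:L b4@17:R b1@19:R]
Beat 14 (L): throw ball5 h=4 -> lands@18:L; in-air after throw: [b3@15:R b2@16:L b4@17:R b5@18:L b1@19:R]
Beat 15 (R): throw ball3 h=5 -> lands@20:L; in-air after throw: [b2@16:L b4@17:R b5@18:L b1@19:R b3@20:L]
Ball 4: thrown@3 h=7 -> first land @10; rethrown@10 h=7 -> second land @17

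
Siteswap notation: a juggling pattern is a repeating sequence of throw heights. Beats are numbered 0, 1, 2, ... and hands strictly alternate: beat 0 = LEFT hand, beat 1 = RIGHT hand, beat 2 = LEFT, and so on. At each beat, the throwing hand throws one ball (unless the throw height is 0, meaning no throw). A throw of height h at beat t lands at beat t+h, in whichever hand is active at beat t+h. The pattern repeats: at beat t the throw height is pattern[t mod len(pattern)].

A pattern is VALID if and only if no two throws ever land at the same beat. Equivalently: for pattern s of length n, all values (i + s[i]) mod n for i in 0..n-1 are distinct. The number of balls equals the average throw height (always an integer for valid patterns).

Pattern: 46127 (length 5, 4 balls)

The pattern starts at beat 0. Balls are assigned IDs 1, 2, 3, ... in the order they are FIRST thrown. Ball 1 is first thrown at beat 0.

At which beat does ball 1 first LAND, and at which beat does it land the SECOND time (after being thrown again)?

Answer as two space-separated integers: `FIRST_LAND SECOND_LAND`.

Beat 0 (L): throw ball1 h=4 -> lands@4:L; in-air after throw: [b1@4:L]
Beat 1 (R): throw ball2 h=6 -> lands@7:R; in-air after throw: [b1@4:L b2@7:R]
Beat 2 (L): throw ball3 h=1 -> lands@3:R; in-air after throw: [b3@3:R b1@4:L b2@7:R]
Beat 3 (R): throw ball3 h=2 -> lands@5:R; in-air after throw: [b1@4:L b3@5:R b2@7:R]
Beat 4 (L): throw ball1 h=7 -> lands@11:R; in-air after throw: [b3@5:R b2@7:R b1@11:R]
Beat 5 (R): throw ball3 h=4 -> lands@9:R; in-air after throw: [b2@7:R b3@9:R b1@11:R]
Beat 6 (L): throw ball4 h=6 -> lands@12:L; in-air after throw: [b2@7:R b3@9:R b1@11:R b4@12:L]
Beat 7 (R): throw ball2 h=1 -> lands@8:L; in-air after throw: [b2@8:L b3@9:R b1@11:R b4@12:L]
Beat 8 (L): throw ball2 h=2 -> lands@10:L; in-air after throw: [b3@9:R b2@10:L b1@11:R b4@12:L]
Beat 9 (R): throw ball3 h=7 -> lands@16:L; in-air after throw: [b2@10:L b1@11:R b4@12:L b3@16:L]
Beat 10 (L): throw ball2 h=4 -> lands@14:L; in-air after throw: [b1@11:R b4@12:L b2@14:L b3@16:L]
Beat 11 (R): throw ball1 h=6 -> lands@17:R; in-air after throw: [b4@12:L b2@14:L b3@16:L b1@17:R]
Ball 1: thrown@0 h=4 -> first land @4; rethrown@4 h=7 -> second land @11

Answer: 4 11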